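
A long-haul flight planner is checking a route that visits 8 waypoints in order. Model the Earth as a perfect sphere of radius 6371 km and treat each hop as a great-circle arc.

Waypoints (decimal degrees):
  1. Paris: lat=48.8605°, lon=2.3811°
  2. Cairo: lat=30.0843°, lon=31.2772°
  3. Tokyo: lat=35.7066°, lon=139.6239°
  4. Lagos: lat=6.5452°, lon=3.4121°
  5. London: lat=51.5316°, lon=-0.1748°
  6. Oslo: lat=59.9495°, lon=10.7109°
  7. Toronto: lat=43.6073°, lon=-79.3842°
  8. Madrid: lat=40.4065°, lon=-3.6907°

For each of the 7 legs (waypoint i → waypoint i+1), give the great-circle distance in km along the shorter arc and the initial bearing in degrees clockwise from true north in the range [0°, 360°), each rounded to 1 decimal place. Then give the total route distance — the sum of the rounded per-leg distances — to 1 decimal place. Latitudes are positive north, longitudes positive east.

Leg 1: dist=3207.7 km, bearing=119.9°
Leg 2: dist=9552.3 km, bearing=50.6°
Leg 3: dist=13460.6 km, bearing=306.6°
Leg 4: dist=5013.2 km, bearing=356.8°
Leg 5: dist=1154.7 km, bearing=31.6°
Leg 6: dist=5936.4 km, bearing=295.6°
Leg 7: dist=6039.6 km, bearing=65.3°
Total: 44364.5 km

Leg 1: φ1=0.8527766, φ2=0.5250701, Δφ=-0.3277065, Δλ=0.5043321 rad; a=sin²(Δφ/2)+cosφ1·cosφ2·sin²(Δλ/2)=0.0620461972; c=2·atan2(√a, √(1-a))=0.503482580; dist=6371·c=3207.688 ≈ 3207.7 km; running total=3207.7 km
Leg 1 bearing: y=sinΔλ·cosφ2=0.41812727, x=cosφ1·sinφ2-sinφ1·cosφ2·cosΔλ=-0.24073938; θ=atan2(y, x)=119.9315° ≈ 119.9°
Leg 2: φ1=0.5250701, φ2=0.6231977, Δφ=0.0981276, Δλ=1.8910066 rad; a=sin²(Δφ/2)+cosφ1·cosφ2·sin²(Δλ/2)=0.4643015078; c=2·atan2(√a, √(1-a))=1.499338545; dist=6371·c=9552.286 ≈ 9552.3 km; running total=12760.0 km
Leg 2 bearing: y=sinΔλ·cosφ2=0.77074089, x=cosφ1·sinφ2-sinφ1·cosφ2·cosΔλ=0.63313580; θ=atan2(y, x)=50.5981° ≈ 50.6°
Leg 3: φ1=0.6231977, φ2=0.1142353, Δφ=-0.5089624, Δλ=-2.3773444 rad; a=sin²(Δφ/2)+cosφ1·cosφ2·sin²(Δλ/2)=0.7579246738; c=2·atan2(√a, √(1-a))=2.112795122; dist=6371·c=13460.618 ≈ 13460.6 km; running total=26220.6 km
Leg 3 bearing: y=sinΔλ·cosφ2=-0.68748426, x=cosφ1·sinφ2-sinφ1·cosφ2·cosΔλ=0.51114073; θ=atan2(y, x)=-53.3694° <0 so +360° → 306.6306° ≈ 306.6°
Leg 4: φ1=0.1142353, φ2=0.8993961, Δφ=0.7851608, Δλ=-0.0626032 rad; a=sin²(Δφ/2)+cosφ1·cosφ2·sin²(Δλ/2)=0.1469680389; c=2·atan2(√a, √(1-a))=0.786871903; dist=6371·c=5013.161 ≈ 5013.2 km; running total=31233.8 km
Leg 4 bearing: y=sinΔλ·cosφ2=-0.03891896, x=cosφ1·sinφ2-sinφ1·cosφ2·cosΔλ=0.70707783; θ=atan2(y, x)=-3.1505° <0 so +360° → 356.8495° ≈ 356.8°
Leg 5: φ1=0.8993961, φ2=1.0463162, Δφ=0.1469201, Δλ=0.1899913 rad; a=sin²(Δφ/2)+cosφ1·cosφ2·sin²(Δλ/2)=0.0081894071; c=2·atan2(√a, √(1-a))=0.181238635; dist=6371·c=1154.671 ≈ 1154.7 km; running total=32388.5 km
Leg 5 bearing: y=sinΔλ·cosφ2=0.09456929, x=cosφ1·sinφ2-sinφ1·cosφ2·cosΔλ=0.15344710; θ=atan2(y, x)=31.6455° ≈ 31.6°
Leg 6: φ1=1.0463162, φ2=0.7610910, Δφ=-0.2852252, Δλ=-1.5724561 rad; a=sin²(Δφ/2)+cosφ1·cosφ2·sin²(Δλ/2)=0.2017990392; c=2·atan2(√a, √(1-a))=0.931785271; dist=6371·c=5936.404 ≈ 5936.4 km; running total=38324.9 km
Leg 6 bearing: y=sinΔλ·cosφ2=-0.72408299, x=cosφ1·sinφ2-sinφ1·cosφ2·cosΔλ=0.34642252; θ=atan2(y, x)=-64.4322° <0 so +360° → 295.5678° ≈ 295.6°
Leg 7: φ1=0.7610910, φ2=0.7052265, Δφ=-0.0558645, Δλ=1.3211008 rad; a=sin²(Δφ/2)+cosφ1·cosφ2·sin²(Δλ/2)=0.2083386913; c=2·atan2(√a, √(1-a))=0.947982934; dist=6371·c=6039.599 ≈ 6039.6 km; running total=44364.5 km
Leg 7 bearing: y=sinΔλ·cosφ2=0.73785000, x=cosφ1·sinφ2-sinφ1·cosφ2·cosΔλ=0.33957635; θ=atan2(y, x)=65.2870° ≈ 65.3°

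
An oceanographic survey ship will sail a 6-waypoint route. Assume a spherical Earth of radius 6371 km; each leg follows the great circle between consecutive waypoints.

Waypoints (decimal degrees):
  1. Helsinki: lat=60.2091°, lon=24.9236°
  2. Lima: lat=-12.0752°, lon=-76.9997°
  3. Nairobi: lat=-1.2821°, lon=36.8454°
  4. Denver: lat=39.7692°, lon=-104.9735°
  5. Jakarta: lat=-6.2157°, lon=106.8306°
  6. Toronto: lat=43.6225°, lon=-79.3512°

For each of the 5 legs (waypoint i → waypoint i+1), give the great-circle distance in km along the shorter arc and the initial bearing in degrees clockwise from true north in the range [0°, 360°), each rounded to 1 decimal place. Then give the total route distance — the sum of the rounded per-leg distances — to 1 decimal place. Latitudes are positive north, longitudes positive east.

Leg 1: φ1=1.0508470, φ2=-0.2107520, Δφ=-1.2615990, Δλ=-1.7788972 rad; a=sin²(Δφ/2)+cosφ1·cosφ2·sin²(Δλ/2)=0.6409625873; c=2·atan2(√a, √(1-a))=1.856596414; dist=6371·c=11828.376 ≈ 11828.4 km; running total=11828.4 km
Leg 1 bearing: y=sinΔλ·cosφ2=-0.95677630, x=cosφ1·sinφ2-sinφ1·cosφ2·cosΔλ=0.07139549; θ=atan2(y, x)=-85.7324° <0 so +360° → 274.2676° ≈ 274.3°
Leg 2: φ1=-0.2107520, φ2=-0.0223769, Δφ=0.1883751, Δλ=1.9869718 rad; a=sin²(Δφ/2)+cosφ1·cosφ2·sin²(Δλ/2)=0.6952704181; c=2·atan2(√a, √(1-a))=1.972015338; dist=6371·c=12563.710 ≈ 12563.7 km; running total=24392.1 km
Leg 2 bearing: y=sinΔλ·cosφ2=0.91441275, x=cosφ1·sinφ2-sinφ1·cosφ2·cosΔλ=-0.10642918; θ=atan2(y, x)=96.6388° ≈ 96.6°
Leg 3: φ1=-0.0223769, φ2=0.6941035, Δφ=0.7164803, Δλ=-2.4752067 rad; a=sin²(Δφ/2)+cosφ1·cosφ2·sin²(Δλ/2)=0.8091749703; c=2·atan2(√a, √(1-a))=2.237437720; dist=6371·c=14254.716 ≈ 14254.7 km; running total=38646.8 km
Leg 3 bearing: y=sinΔλ·cosφ2=-0.47512643, x=cosφ1·sinφ2-sinφ1·cosφ2·cosΔλ=0.62601775; θ=atan2(y, x)=-37.1973° <0 so +360° → 322.8027° ≈ 322.8°
Leg 4: φ1=0.6941035, φ2=-0.1084844, Δφ=-0.8025879, Δλ=3.6966789 rad; a=sin²(Δφ/2)+cosφ1·cosφ2·sin²(Δλ/2)=0.8593214634; c=2·atan2(√a, √(1-a))=2.372645114; dist=6371·c=15116.122 ≈ 15116.1 km; running total=53762.9 km
Leg 4 bearing: y=sinΔλ·cosφ2=-0.52391846, x=cosφ1·sinφ2-sinφ1·cosφ2·cosΔλ=0.45723276; θ=atan2(y, x)=-48.8882° <0 so +360° → 311.1118° ≈ 311.1°
Leg 5: φ1=-0.1084844, φ2=0.7613563, Δφ=0.8698407, Δλ=-3.2494854 rad; a=sin²(Δφ/2)+cosφ1·cosφ2·sin²(Δλ/2)=0.8950789751; c=2·atan2(√a, √(1-a))=2.481862990; dist=6371·c=15811.949 ≈ 15811.9 km; running total=69574.8 km
Leg 5 bearing: y=sinΔλ·cosφ2=0.07795223, x=cosφ1·sinφ2-sinφ1·cosφ2·cosΔλ=0.60792587; θ=atan2(y, x)=7.3070° ≈ 7.3°

Leg 1: dist=11828.4 km, bearing=274.3°
Leg 2: dist=12563.7 km, bearing=96.6°
Leg 3: dist=14254.7 km, bearing=322.8°
Leg 4: dist=15116.1 km, bearing=311.1°
Leg 5: dist=15811.9 km, bearing=7.3°
Total: 69574.8 km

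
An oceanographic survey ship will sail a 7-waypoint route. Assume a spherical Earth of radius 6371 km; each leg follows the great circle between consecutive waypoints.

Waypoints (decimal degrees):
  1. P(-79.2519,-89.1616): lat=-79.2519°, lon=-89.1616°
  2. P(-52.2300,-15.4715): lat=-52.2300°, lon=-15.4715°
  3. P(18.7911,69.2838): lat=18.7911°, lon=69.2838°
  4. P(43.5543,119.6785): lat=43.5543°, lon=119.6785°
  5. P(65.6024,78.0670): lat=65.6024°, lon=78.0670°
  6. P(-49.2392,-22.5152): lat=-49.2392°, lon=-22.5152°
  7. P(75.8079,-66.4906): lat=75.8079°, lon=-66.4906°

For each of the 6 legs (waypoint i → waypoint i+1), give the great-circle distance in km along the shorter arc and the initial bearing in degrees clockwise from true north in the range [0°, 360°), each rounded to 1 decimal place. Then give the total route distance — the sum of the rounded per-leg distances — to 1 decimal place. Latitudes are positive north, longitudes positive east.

Leg 1: dist=4006.6 km, bearing=87.9°
Leg 2: dist=11301.0 km, bearing=74.3°
Leg 3: dist=5420.8 km, bearing=48.0°
Leg 4: dist=3518.6 km, bearing=328.5°
Leg 5: dist=15308.7 km, bearing=252.4°
Leg 6: dist=14261.0 km, bearing=347.5°
Total: 53816.7 km

Leg 1: φ1=-1.3832066, φ2=-0.9115855, Δφ=0.4716211, Δλ=1.2861349 rad; a=sin²(Δφ/2)+cosφ1·cosφ2·sin²(Δλ/2)=0.0956568981; c=2·atan2(√a, √(1-a))=0.628881088; dist=6371·c=4006.601 ≈ 4006.6 km; running total=4006.6 km
Leg 1 bearing: y=sinΔλ·cosφ2=0.58784455, x=cosφ1·sinφ2-sinφ1·cosφ2·cosΔλ=0.02157344; θ=atan2(y, x)=87.8982° ≈ 87.9°
Leg 2: φ1=-0.9115855, φ2=0.3279666, Δφ=1.2395520, Δλ=1.4792590 rad; a=sin²(Δφ/2)+cosφ1·cosφ2·sin²(Δλ/2)=0.6008117398; c=2·atan2(√a, √(1-a))=1.773811486; dist=6371·c=11300.953 ≈ 11301.0 km; running total=15307.6 km
Leg 2 bearing: y=sinΔλ·cosφ2=0.94273584, x=cosφ1·sinφ2-sinφ1·cosφ2·cosΔλ=0.26570115; θ=atan2(y, x)=74.2600° ≈ 74.3°
Leg 3: φ1=0.3279666, φ2=0.7601659, Δφ=0.4321994, Δλ=0.8795534 rad; a=sin²(Δφ/2)+cosφ1·cosφ2·sin²(Δλ/2)=0.1703327264; c=2·atan2(√a, √(1-a))=0.850862997; dist=6371·c=5420.848 ≈ 5420.8 km; running total=20728.4 km
Leg 3 bearing: y=sinΔλ·cosφ2=0.55836492, x=cosφ1·sinφ2-sinφ1·cosφ2·cosΔλ=0.50349436; θ=atan2(y, x)=47.9581° ≈ 48.0°
Leg 4: φ1=0.7601659, φ2=1.1449779, Δφ=0.3848119, Δλ=-0.7262577 rad; a=sin²(Δφ/2)+cosφ1·cosφ2·sin²(Δλ/2)=0.0743347672; c=2·atan2(√a, √(1-a))=0.552280219; dist=6371·c=3518.577 ≈ 3518.6 km; running total=24247.0 km
Leg 4 bearing: y=sinΔλ·cosφ2=-0.27430753, x=cosφ1·sinφ2-sinφ1·cosφ2·cosΔλ=0.44720445; θ=atan2(y, x)=-31.5242° <0 so +360° → 328.4758° ≈ 328.5°
Leg 5: φ1=1.1449779, φ2=-0.8593862, Δφ=-2.0043640, Δλ=-1.7554906 rad; a=sin²(Δφ/2)+cosφ1·cosφ2·sin²(Δλ/2)=0.8696654747; c=2·atan2(√a, √(1-a))=2.402872516; dist=6371·c=15308.701 ≈ 15308.7 km; running total=39555.7 km
Leg 5 bearing: y=sinΔλ·cosφ2=-0.64179827, x=cosφ1·sinφ2-sinφ1·cosφ2·cosΔλ=-0.20367801; θ=atan2(y, x)=-107.6071° <0 so +360° → 252.3929° ≈ 252.4°
Leg 6: φ1=-0.8593862, φ2=1.3230975, Δφ=2.1824836, Δλ=-0.7675155 rad; a=sin²(Δφ/2)+cosφ1·cosφ2·sin²(Δλ/2)=0.8095642236; c=2·atan2(√a, √(1-a))=2.238428695; dist=6371·c=14261.029 ≈ 14261.0 km; running total=53816.7 km
Leg 6 bearing: y=sinΔλ·cosφ2=-0.17023624, x=cosφ1·sinφ2-sinφ1·cosφ2·cosΔλ=0.76661567; θ=atan2(y, x)=-12.5201° <0 so +360° → 347.4799° ≈ 347.5°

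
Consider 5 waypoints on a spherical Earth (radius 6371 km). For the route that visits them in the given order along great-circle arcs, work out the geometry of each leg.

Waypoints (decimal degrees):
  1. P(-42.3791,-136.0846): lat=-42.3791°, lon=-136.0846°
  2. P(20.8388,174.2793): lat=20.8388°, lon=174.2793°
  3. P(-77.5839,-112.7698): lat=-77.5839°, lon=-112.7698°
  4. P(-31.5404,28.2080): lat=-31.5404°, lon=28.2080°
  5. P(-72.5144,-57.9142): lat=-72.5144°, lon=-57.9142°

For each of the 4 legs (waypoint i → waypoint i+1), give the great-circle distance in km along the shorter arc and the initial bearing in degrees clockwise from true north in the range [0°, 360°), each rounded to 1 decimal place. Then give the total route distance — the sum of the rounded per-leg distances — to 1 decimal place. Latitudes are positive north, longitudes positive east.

Leg 1: φ1=-0.7396548, φ2=0.3637057, Δφ=1.1033605, Δλ=5.4168719 rad; a=sin²(Δφ/2)+cosφ1·cosφ2·sin²(Δλ/2)=0.3963316756; c=2·atan2(√a, √(1-a))=1.361944669; dist=6371·c=8676.949 ≈ 8676.9 km; running total=8676.9 km
Leg 1 bearing: y=sinΔλ·cosφ2=-0.71210377, x=cosφ1·sinφ2-sinφ1·cosφ2·cosΔλ=0.67076056; θ=atan2(y, x)=-46.7125° <0 so +360° → 313.2875° ≈ 313.3°
Leg 2: φ1=0.3637057, φ2=-1.3540945, Δφ=-1.7178002, Δλ=-5.0099519 rad; a=sin²(Δφ/2)+cosφ1·cosφ2·sin²(Δλ/2)=0.6442522977; c=2·atan2(√a, √(1-a))=1.863460981; dist=6371·c=11872.110 ≈ 11872.1 km; running total=20549.0 km
Leg 2 bearing: y=sinΔλ·cosφ2=0.20556091, x=cosφ1·sinφ2-sinφ1·cosφ2·cosΔλ=-0.93515229; θ=atan2(y, x)=167.6027° ≈ 167.6°
Leg 3: φ1=-1.3540945, φ2=-0.5504838, Δφ=0.8036107, Δλ=2.4605268 rad; a=sin²(Δφ/2)+cosφ1·cosφ2·sin²(Δλ/2)=0.3157497016; c=2·atan2(√a, √(1-a))=1.193400730; dist=6371·c=7603.156 ≈ 7603.2 km; running total=28152.2 km
Leg 3 bearing: y=sinΔλ·cosφ2=0.53660845, x=cosφ1·sinφ2-sinφ1·cosφ2·cosΔλ=-0.75911704; θ=atan2(y, x)=144.7441° ≈ 144.7°
Leg 4: φ1=-0.5504838, φ2=-1.2656150, Δφ=-0.7151312, Δλ=-1.5031159 rad; a=sin²(Δφ/2)+cosφ1·cosφ2·sin²(Δλ/2)=0.2418766058; c=2·atan2(√a, √(1-a))=1.028333535; dist=6371·c=6551.513 ≈ 6551.5 km; running total=34703.7 km
Leg 4 bearing: y=sinΔλ·cosφ2=-0.29977819, x=cosφ1·sinφ2-sinφ1·cosφ2·cosΔλ=-0.80226074; θ=atan2(y, x)=-159.5110° <0 so +360° → 200.4890° ≈ 200.5°

Leg 1: dist=8676.9 km, bearing=313.3°
Leg 2: dist=11872.1 km, bearing=167.6°
Leg 3: dist=7603.2 km, bearing=144.7°
Leg 4: dist=6551.5 km, bearing=200.5°
Total: 34703.7 km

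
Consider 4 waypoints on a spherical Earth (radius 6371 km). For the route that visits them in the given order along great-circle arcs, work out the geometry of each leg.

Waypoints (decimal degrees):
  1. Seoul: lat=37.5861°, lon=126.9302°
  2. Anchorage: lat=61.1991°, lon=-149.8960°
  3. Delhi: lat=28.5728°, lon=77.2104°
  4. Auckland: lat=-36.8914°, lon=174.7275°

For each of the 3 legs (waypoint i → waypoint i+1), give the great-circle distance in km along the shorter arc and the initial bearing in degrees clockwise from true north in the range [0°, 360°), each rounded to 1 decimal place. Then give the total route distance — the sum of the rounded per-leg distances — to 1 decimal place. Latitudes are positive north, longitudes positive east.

Leg 1: dist=6066.6 km, bearing=36.0°
Leg 2: dist=9169.6 km, bearing=319.5°
Leg 3: dist=12484.0 km, bearing=121.0°
Total: 27720.2 km

Leg 1: φ1=0.6560012, φ2=1.0681258, Δφ=0.4121246, Δλ=-4.8315286 rad; a=sin²(Δφ/2)+cosφ1·cosφ2·sin²(Δλ/2)=0.2100611407; c=2·atan2(√a, √(1-a))=0.952217737; dist=6371·c=6066.579 ≈ 6066.6 km; running total=6066.6 km
Leg 1 bearing: y=sinΔλ·cosφ2=0.47835232, x=cosφ1·sinφ2-sinφ1·cosφ2·cosΔλ=0.65948532; θ=atan2(y, x)=35.9549° ≈ 36.0°
Leg 2: φ1=1.0681258, φ2=0.4986894, Δφ=-0.5694364, Δλ=3.9637544 rad; a=sin²(Δφ/2)+cosφ1·cosφ2·sin²(Δλ/2)=0.4344308423; c=2·atan2(√a, √(1-a))=1.439279203; dist=6371·c=9169.648 ≈ 9169.6 km; running total=15236.2 km
Leg 2 bearing: y=sinΔλ·cosφ2=-0.64339336, x=cosφ1·sinφ2-sinφ1·cosφ2·cosΔλ=0.75421994; θ=atan2(y, x)=-40.4661° <0 so +360° → 319.5339° ≈ 319.5°
Leg 3: φ1=0.4986894, φ2=-0.6438764, Δφ=-1.1425658, Δλ=1.7019945 rad; a=sin²(Δφ/2)+cosφ1·cosφ2·sin²(Δλ/2)=0.6894970594; c=2·atan2(√a, √(1-a))=1.959505411; dist=6371·c=12484.009 ≈ 12484.0 km; running total=27720.2 km
Leg 3 bearing: y=sinΔλ·cosφ2=0.79290140, x=cosφ1·sinφ2-sinφ1·cosφ2·cosΔλ=-0.47714865; θ=atan2(y, x)=121.0385° ≈ 121.0°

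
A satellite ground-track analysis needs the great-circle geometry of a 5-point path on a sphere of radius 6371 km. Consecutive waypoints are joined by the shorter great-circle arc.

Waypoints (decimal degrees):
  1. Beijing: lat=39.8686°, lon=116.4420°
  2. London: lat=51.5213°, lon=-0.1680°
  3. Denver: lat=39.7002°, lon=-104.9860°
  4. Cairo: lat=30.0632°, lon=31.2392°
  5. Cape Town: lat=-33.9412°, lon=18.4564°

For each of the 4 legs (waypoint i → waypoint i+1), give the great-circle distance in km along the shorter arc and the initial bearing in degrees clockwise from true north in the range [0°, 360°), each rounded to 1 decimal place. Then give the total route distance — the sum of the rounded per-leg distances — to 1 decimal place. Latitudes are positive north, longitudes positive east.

Leg 1: φ1=0.6958383, φ2=0.8992163, Δφ=0.2033780, Δλ=-2.0352284 rad; a=sin²(Δφ/2)+cosφ1·cosφ2·sin²(Δλ/2)=0.3560432780; c=2·atan2(√a, √(1-a))=1.278749020; dist=6371·c=8146.910 ≈ 8146.9 km; running total=8146.9 km
Leg 1 bearing: y=sinΔλ·cosφ2=-0.55631528, x=cosφ1·sinφ2-sinφ1·cosφ2·cosΔλ=0.77949930; θ=atan2(y, x)=-35.5148° <0 so +360° → 324.4852° ≈ 324.5°
Leg 2: φ1=0.8992163, φ2=0.6928992, Δφ=-0.2063171, Δλ=-1.8294192 rad; a=sin²(Δφ/2)+cosφ1·cosφ2·sin²(Δλ/2)=0.3111909985; c=2·atan2(√a, √(1-a))=1.183573842; dist=6371·c=7540.549 ≈ 7540.5 km; running total=15687.4 km
Leg 2 bearing: y=sinΔλ·cosφ2=-0.74380955, x=cosφ1·sinφ2-sinφ1·cosφ2·cosΔλ=0.55149977; θ=atan2(y, x)=-53.4448° <0 so +360° → 306.5552° ≈ 306.6°
Leg 3: φ1=0.6928992, φ2=0.5247018, Δφ=-0.1681974, Δλ=2.3775783 rad; a=sin²(Δφ/2)+cosφ1·cosφ2·sin²(Δλ/2)=0.5804112050; c=2·atan2(√a, √(1-a))=1.732320179; dist=6371·c=11036.612 ≈ 11036.6 km; running total=26724.0 km
Leg 3 bearing: y=sinΔλ·cosφ2=0.59875667, x=cosφ1·sinφ2-sinφ1·cosφ2·cosΔλ=0.78461876; θ=atan2(y, x)=37.3479° ≈ 37.3°
Leg 4: φ1=0.5247018, φ2=-0.5923857, Δφ=-1.1170875, Δλ=-0.2231019 rad; a=sin²(Δφ/2)+cosφ1·cosφ2·sin²(Δλ/2)=0.2897465367; c=2·atan2(√a, √(1-a))=1.136792353; dist=6371·c=7242.504 ≈ 7242.5 km; running total=33966.5 km
Leg 4 bearing: y=sinΔλ·cosφ2=-0.18355621, x=cosφ1·sinφ2-sinφ1·cosφ2·cosΔλ=-0.88852746; θ=atan2(y, x)=-168.3278° <0 so +360° → 191.6722° ≈ 191.7°

Leg 1: dist=8146.9 km, bearing=324.5°
Leg 2: dist=7540.5 km, bearing=306.6°
Leg 3: dist=11036.6 km, bearing=37.3°
Leg 4: dist=7242.5 km, bearing=191.7°
Total: 33966.5 km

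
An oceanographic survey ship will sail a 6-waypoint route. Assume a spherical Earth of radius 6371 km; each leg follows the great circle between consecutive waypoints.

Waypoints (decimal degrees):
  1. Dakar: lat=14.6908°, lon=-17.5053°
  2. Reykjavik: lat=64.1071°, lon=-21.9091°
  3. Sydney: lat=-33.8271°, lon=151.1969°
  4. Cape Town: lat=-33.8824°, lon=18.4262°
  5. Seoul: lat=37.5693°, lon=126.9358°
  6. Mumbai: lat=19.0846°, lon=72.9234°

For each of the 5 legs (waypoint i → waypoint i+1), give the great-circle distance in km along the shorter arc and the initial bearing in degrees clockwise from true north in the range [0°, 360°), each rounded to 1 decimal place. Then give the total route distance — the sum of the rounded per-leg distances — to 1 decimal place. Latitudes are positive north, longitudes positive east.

Leg 1: dist=5505.3 km, bearing=357.5°
Leg 2: dist=16615.1 km, bearing=11.3°
Leg 3: dist=11018.2 km, bearing=218.1°
Leg 4: dist=13708.7 km, bearing=64.0°
Leg 5: dist=5587.0 km, bearing=264.1°
Total: 52434.3 km

Leg 1: φ1=0.2564028, φ2=1.1188800, Δφ=0.8624771, Δλ=-0.0768608 rad; a=sin²(Δφ/2)+cosφ1·cosφ2·sin²(Δλ/2)=0.1753444614; c=2·atan2(√a, √(1-a))=0.864118095; dist=6371·c=5505.296 ≈ 5505.3 km; running total=5505.3 km
Leg 1 bearing: y=sinΔλ·cosφ2=-0.03353133, x=cosφ1·sinφ2-sinφ1·cosφ2·cosΔλ=0.75978337; θ=atan2(y, x)=-2.5270° <0 so +360° → 357.4730° ≈ 357.5°
Leg 2: φ1=1.1188800, φ2=-0.5903943, Δφ=-1.7092742, Δλ=3.0212697 rad; a=sin²(Δφ/2)+cosφ1·cosφ2·sin²(Δλ/2)=0.9304743846; c=2·atan2(√a, √(1-a))=2.607928182; dist=6371·c=16615.110 ≈ 16615.1 km; running total=22120.4 km
Leg 2 bearing: y=sinΔλ·cosφ2=0.09971386, x=cosφ1·sinφ2-sinφ1·cosφ2·cosΔλ=0.49882298; θ=atan2(y, x)=11.3043° ≈ 11.3°
Leg 3: φ1=-0.5903943, φ2=-0.5913594, Δφ=-0.0009652, Δλ=-2.3172859 rad; a=sin²(Δφ/2)+cosφ1·cosφ2·sin²(Δλ/2)=0.5789851245; c=2·atan2(√a, √(1-a))=1.729431079; dist=6371·c=11018.205 ≈ 11018.2 km; running total=33138.6 km
Leg 3 bearing: y=sinΔλ·cosφ2=-0.60941885, x=cosφ1·sinφ2-sinφ1·cosφ2·cosΔλ=-0.77695178; θ=atan2(y, x)=-141.8904° <0 so +360° → 218.1096° ≈ 218.1°
Leg 4: φ1=-0.5913594, φ2=0.6557080, Δφ=1.2470674, Δλ=1.8938498 rad; a=sin²(Δφ/2)+cosφ1·cosφ2·sin²(Δλ/2)=0.7744048233; c=2·atan2(√a, √(1-a))=2.151735941; dist=6371·c=13708.710 ≈ 13708.7 km; running total=46847.3 km
Leg 4 bearing: y=sinΔλ·cosφ2=0.75161478, x=cosφ1·sinφ2-sinφ1·cosφ2·cosΔλ=0.36590052; θ=atan2(y, x)=64.0423° ≈ 64.0°
Leg 5: φ1=0.6557080, φ2=0.3330891, Δφ=-0.3226189, Δλ=-0.9426942 rad; a=sin²(Δφ/2)+cosφ1·cosφ2·sin²(Δλ/2)=0.1802464908; c=2·atan2(√a, √(1-a))=0.876939480; dist=6371·c=5586.981 ≈ 5587.0 km; running total=52434.3 km
Leg 5 bearing: y=sinΔλ·cosφ2=-0.76467105, x=cosφ1·sinφ2-sinφ1·cosφ2·cosΔλ=-0.07942892; θ=atan2(y, x)=-95.9302° <0 so +360° → 264.0698° ≈ 264.1°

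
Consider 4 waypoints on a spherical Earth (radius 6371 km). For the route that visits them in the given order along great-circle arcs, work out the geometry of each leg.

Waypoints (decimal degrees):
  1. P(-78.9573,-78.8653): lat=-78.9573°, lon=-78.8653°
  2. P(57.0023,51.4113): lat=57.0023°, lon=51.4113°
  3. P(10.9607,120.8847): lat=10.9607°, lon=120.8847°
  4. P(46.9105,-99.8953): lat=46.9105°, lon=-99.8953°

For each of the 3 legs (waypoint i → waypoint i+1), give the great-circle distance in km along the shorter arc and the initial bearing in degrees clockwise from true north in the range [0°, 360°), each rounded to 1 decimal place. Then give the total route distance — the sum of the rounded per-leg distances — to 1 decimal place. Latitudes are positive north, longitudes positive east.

Leg 1: dist=17007.1 km, bearing=114.0°
Leg 2: dist=7750.2 km, bearing=101.4°
Leg 3: dist=12415.3 km, bearing=28.7°
Total: 37172.6 km

Leg 1: φ1=-1.3780649, φ2=0.9948778, Δφ=2.3729427, Δλ=2.2737556 rad; a=sin²(Δφ/2)+cosφ1·cosφ2·sin²(Δλ/2)=0.9453002601; c=2·atan2(√a, √(1-a))=2.669460238; dist=6371·c=17007.131 ≈ 17007.1 km; running total=17007.1 km
Leg 1 bearing: y=sinΔλ·cosφ2=0.41549709, x=cosφ1·sinφ2-sinφ1·cosφ2·cosΔλ=-0.18491317; θ=atan2(y, x)=113.9910° ≈ 114.0°
Leg 2: φ1=0.9948778, φ2=0.1913003, Δφ=-0.8035775, Δλ=1.2125396 rad; a=sin²(Δφ/2)+cosφ1·cosφ2·sin²(Δλ/2)=0.3265283044; c=2·atan2(√a, √(1-a))=1.216486236; dist=6371·c=7750.234 ≈ 7750.2 km; running total=24757.3 km
Leg 2 bearing: y=sinΔλ·cosφ2=0.91942554, x=cosφ1·sinφ2-sinφ1·cosφ2·cosΔλ=-0.18516740; θ=atan2(y, x)=101.3867° ≈ 101.4°
Leg 3: φ1=0.1913003, φ2=0.8187427, Δφ=0.6274424, Δλ=-3.8533379 rad; a=sin²(Δφ/2)+cosφ1·cosφ2·sin²(Δλ/2)=0.6844995972; c=2·atan2(√a, √(1-a))=1.948728322; dist=6371·c=12415.348 ≈ 12415.3 km; running total=37172.6 km
Leg 3 bearing: y=sinΔλ·cosφ2=0.44619718, x=cosφ1·sinφ2-sinφ1·cosφ2·cosΔλ=0.81532059; θ=atan2(y, x)=28.6904° ≈ 28.7°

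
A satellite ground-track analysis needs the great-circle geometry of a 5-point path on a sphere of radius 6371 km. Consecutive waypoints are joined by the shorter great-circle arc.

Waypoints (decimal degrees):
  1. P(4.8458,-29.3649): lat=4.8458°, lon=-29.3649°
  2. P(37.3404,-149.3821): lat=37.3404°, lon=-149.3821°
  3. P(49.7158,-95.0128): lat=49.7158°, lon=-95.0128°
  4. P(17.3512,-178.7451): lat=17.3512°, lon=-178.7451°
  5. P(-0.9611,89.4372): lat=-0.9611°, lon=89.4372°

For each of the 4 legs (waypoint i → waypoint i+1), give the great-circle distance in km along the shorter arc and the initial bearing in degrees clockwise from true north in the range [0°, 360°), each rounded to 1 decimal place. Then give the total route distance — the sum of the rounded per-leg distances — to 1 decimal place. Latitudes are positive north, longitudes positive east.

Leg 1: dist=12252.1 km, bearing=312.8°
Leg 2: dist=4486.0 km, bearing=54.3°
Leg 3: dist=8100.5 km, bearing=276.8°
Leg 4: dist=10232.3 km, bearing=269.6°
Total: 35070.9 km

Leg 1: φ1=0.0845752, φ2=0.6517129, Δφ=0.5671378, Δλ=-2.0946953 rad; a=sin²(Δφ/2)+cosφ1·cosφ2·sin²(Δλ/2)=0.6725350946; c=2·atan2(√a, √(1-a))=1.923109893; dist=6371·c=12252.133 ≈ 12252.1 km; running total=12252.1 km
Leg 1 bearing: y=sinΔλ·cosφ2=-0.68841066, x=cosφ1·sinφ2-sinφ1·cosφ2·cosΔλ=0.63797910; θ=atan2(y, x)=-47.1774° <0 so +360° → 312.8226° ≈ 312.8°
Leg 2: φ1=0.6517129, φ2=0.8677044, Δφ=0.2159915, Δλ=0.9489233 rad; a=sin²(Δφ/2)+cosφ1·cosφ2·sin²(Δλ/2)=0.1189128630; c=2·atan2(√a, √(1-a))=0.704131203; dist=6371·c=4486.020 ≈ 4486.0 km; running total=16738.1 km
Leg 2 bearing: y=sinΔλ·cosφ2=0.52553248, x=cosφ1·sinφ2-sinφ1·cosφ2·cosΔλ=0.37802908; θ=atan2(y, x)=54.2716° ≈ 54.3°
Leg 3: φ1=0.8677044, φ2=0.3028356, Δφ=-0.5648688, Δλ=-1.4614043 rad; a=sin²(Δφ/2)+cosφ1·cosφ2·sin²(Δλ/2)=0.3525601908; c=2·atan2(√a, √(1-a))=1.271466794; dist=6371·c=8100.515 ≈ 8100.5 km; running total=24838.6 km
Leg 3 bearing: y=sinΔλ·cosφ2=-0.94878934, x=cosφ1·sinφ2-sinφ1·cosφ2·cosΔλ=0.11333488; θ=atan2(y, x)=-83.1882° <0 so +360° → 276.8118° ≈ 276.8°
Leg 4: φ1=0.3028356, φ2=-0.0167744, Δφ=-0.3196099, Δλ=4.6806641 rad; a=sin²(Δφ/2)+cosφ1·cosφ2·sin²(Δλ/2)=0.5176371049; c=2·atan2(√a, √(1-a))=1.606077856; dist=6371·c=10232.322 ≈ 10232.3 km; running total=35070.9 km
Leg 4 bearing: y=sinΔλ·cosφ2=-0.99935619, x=cosφ1·sinφ2-sinφ1·cosφ2·cosΔλ=-0.00655197; θ=atan2(y, x)=-90.3756° <0 so +360° → 269.6244° ≈ 269.6°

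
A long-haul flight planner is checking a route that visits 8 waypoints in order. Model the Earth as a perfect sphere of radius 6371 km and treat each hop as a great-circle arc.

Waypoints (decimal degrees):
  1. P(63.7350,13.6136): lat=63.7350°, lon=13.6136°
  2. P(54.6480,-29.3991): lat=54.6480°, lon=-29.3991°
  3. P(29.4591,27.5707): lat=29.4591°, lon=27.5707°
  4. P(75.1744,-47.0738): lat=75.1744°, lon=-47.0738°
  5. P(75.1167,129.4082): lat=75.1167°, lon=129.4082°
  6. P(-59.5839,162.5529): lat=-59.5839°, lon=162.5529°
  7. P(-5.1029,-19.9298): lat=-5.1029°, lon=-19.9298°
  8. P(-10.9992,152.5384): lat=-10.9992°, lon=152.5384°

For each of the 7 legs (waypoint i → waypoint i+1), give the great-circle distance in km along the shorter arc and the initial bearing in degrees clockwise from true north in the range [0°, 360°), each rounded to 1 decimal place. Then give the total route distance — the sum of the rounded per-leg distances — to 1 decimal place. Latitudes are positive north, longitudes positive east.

Leg 1: dist=2587.9 km, bearing=267.3°
Leg 2: dist=5280.6 km, bearing=98.0°
Leg 3: dist=6415.4 km, bearing=343.0°
Leg 4: dist=3301.9 km, bearing=1.8°
Leg 5: dist=15170.6 km, bearing=156.3°
Leg 6: dist=12818.9 km, bearing=177.3°
Leg 7: dist=18040.1 km, bearing=155.1°
Total: 63615.4 km

Leg 1: φ1=1.1123856, φ2=0.9537875, Δφ=-0.1585981, Δλ=-0.7507132 rad; a=sin²(Δφ/2)+cosφ1·cosφ2·sin²(Δλ/2)=0.0406870561; c=2·atan2(√a, √(1-a))=0.406207657; dist=6371·c=2587.949 ≈ 2587.9 km; running total=2587.9 km
Leg 1 bearing: y=sinΔλ·cosφ2=-0.39469673, x=cosφ1·sinφ2-sinφ1·cosφ2·cosΔλ=-0.01846527; θ=atan2(y, x)=-92.6785° <0 so +360° → 267.3215° ≈ 267.3°
Leg 2: φ1=0.9537875, φ2=0.5141583, Δφ=-0.4396292, Δλ=0.9943106 rad; a=sin²(Δφ/2)+cosφ1·cosφ2·sin²(Δλ/2)=0.1621369200; c=2·atan2(√a, √(1-a))=0.828846981; dist=6371·c=5280.584 ≈ 5280.6 km; running total=7868.5 km
Leg 2 bearing: y=sinΔλ·cosφ2=0.72998626, x=cosφ1·sinφ2-sinφ1·cosφ2·cosΔλ=-0.10253883; θ=atan2(y, x)=97.9958° ≈ 98.0°
Leg 3: φ1=0.5141583, φ2=1.3120408, Δφ=0.7978825, Δλ=-1.3027923 rad; a=sin²(Δφ/2)+cosφ1·cosφ2·sin²(Δλ/2)=0.2327863823; c=2·atan2(√a, √(1-a))=1.006966381; dist=6371·c=6415.383 ≈ 6415.4 km; running total=14283.9 km
Leg 3 bearing: y=sinΔλ·cosφ2=-0.24674323, x=cosφ1·sinφ2-sinφ1·cosφ2·cosΔλ=0.80839675; θ=atan2(y, x)=-16.9735° <0 so +360° → 343.0265° ≈ 343.0°
Leg 4: φ1=1.3120408, φ2=1.3110337, Δφ=-0.0010071, Δλ=3.0801920 rad; a=sin²(Δφ/2)+cosφ1·cosφ2·sin²(Δλ/2)=0.0656608042; c=2·atan2(√a, √(1-a))=0.518268166; dist=6371·c=3301.886 ≈ 3301.9 km; running total=17585.8 km
Leg 4 bearing: y=sinΔλ·cosφ2=0.01576093, x=cosφ1·sinφ2-sinφ1·cosφ2·cosΔλ=0.49512569; θ=atan2(y, x)=1.8232° ≈ 1.8°
Leg 5: φ1=1.3110337, φ2=-1.0399352, Δφ=-2.3509690, Δλ=0.5784841 rad; a=sin²(Δφ/2)+cosφ1·cosφ2·sin²(Δλ/2)=0.8622801237; c=2·atan2(√a, √(1-a))=2.381192455; dist=6371·c=15170.577 ≈ 15170.6 km; running total=32756.4 km
Leg 5 bearing: y=sinΔλ·cosφ2=0.27680917, x=cosφ1·sinφ2-sinφ1·cosφ2·cosΔλ=-0.63118074; θ=atan2(y, x)=156.3198° ≈ 156.3°
Leg 6: φ1=-1.0399352, φ2=-0.0890624, Δφ=0.9508728, Δλ=-3.1849239 rad; a=sin²(Δφ/2)+cosφ1·cosφ2·sin²(Δλ/2)=0.7135464017; c=2·atan2(√a, √(1-a))=2.012071467; dist=6371·c=12818.907 ≈ 12818.9 km; running total=45575.3 km
Leg 6 bearing: y=sinΔλ·cosφ2=0.04314604, x=cosφ1·sinφ2-sinφ1·cosφ2·cosΔλ=-0.90317781; θ=atan2(y, x)=177.2650° ≈ 177.3°
Leg 7: φ1=-0.0890624, φ2=-0.1919723, Δφ=-0.1029098, Δλ=3.0101379 rad; a=sin²(Δφ/2)+cosφ1·cosφ2·sin²(Δλ/2)=0.9761666571; c=2·atan2(√a, √(1-a))=2.831591816; dist=6371·c=18040.071 ≈ 18040.1 km; running total=63615.4 km
Leg 7 bearing: y=sinΔλ·cosφ2=0.12866854, x=cosφ1·sinφ2-sinφ1·cosφ2·cosΔλ=-0.27659657; θ=atan2(y, x)=155.0529° ≈ 155.1°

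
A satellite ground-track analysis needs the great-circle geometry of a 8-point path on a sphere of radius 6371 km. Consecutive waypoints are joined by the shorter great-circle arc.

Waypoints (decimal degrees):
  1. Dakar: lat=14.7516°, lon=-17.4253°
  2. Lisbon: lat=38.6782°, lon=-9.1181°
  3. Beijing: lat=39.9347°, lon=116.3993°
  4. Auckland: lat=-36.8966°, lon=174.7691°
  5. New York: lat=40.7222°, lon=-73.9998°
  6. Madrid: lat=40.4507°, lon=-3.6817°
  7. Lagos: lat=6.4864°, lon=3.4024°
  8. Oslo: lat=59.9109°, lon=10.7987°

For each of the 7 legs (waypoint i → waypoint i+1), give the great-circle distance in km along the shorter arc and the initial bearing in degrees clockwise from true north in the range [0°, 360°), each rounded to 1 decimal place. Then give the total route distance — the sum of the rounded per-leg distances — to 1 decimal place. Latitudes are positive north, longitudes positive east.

Leg 1: φ1=0.2574640, φ2=0.6750619, Δφ=0.4175979, Δλ=0.1449880 rad; a=sin²(Δφ/2)+cosφ1·cosφ2·sin²(Δλ/2)=0.0469276491; c=2·atan2(√a, √(1-a))=0.436718046; dist=6371·c=2782.331 ≈ 2782.3 km; running total=2782.3 km
Leg 1 bearing: y=sinΔλ·cosφ2=0.11279138, x=cosφ1·sinφ2-sinφ1·cosφ2·cosΔλ=0.40765167; θ=atan2(y, x)=15.4660° ≈ 15.5°
Leg 2: φ1=0.6750619, φ2=0.6969920, Δφ=0.0219301, Δλ=2.1906919 rad; a=sin²(Δφ/2)+cosφ1·cosφ2·sin²(Δλ/2)=0.4732971001; c=2·atan2(√a, √(1-a))=1.517365107; dist=6371·c=9667.133 ≈ 9667.1 km; running total=12449.4 km
Leg 2 bearing: y=sinΔλ·cosφ2=0.62410942, x=cosφ1·sinφ2-sinφ1·cosφ2·cosΔλ=0.77950962; θ=atan2(y, x)=38.6823° ≈ 38.7°
Leg 3: φ1=0.6969920, φ2=-0.6439672, Δφ=-1.3409592, Δλ=1.0187452 rad; a=sin²(Δφ/2)+cosφ1·cosφ2·sin²(Δλ/2)=0.5319004132; c=2·atan2(√a, √(1-a))=1.634640517; dist=6371·c=10414.295 ≈ 10414.3 km; running total=22863.7 km
Leg 3 bearing: y=sinΔλ·cosφ2=0.68092234, x=cosφ1·sinφ2-sinφ1·cosφ2·cosΔλ=-0.72957126; θ=atan2(y, x)=136.9754° ≈ 137.0°
Leg 4: φ1=-0.6439672, φ2=0.7107365, Δφ=1.3547036, Δλ=-4.3418364 rad; a=sin²(Δφ/2)+cosφ1·cosφ2·sin²(Δλ/2)=0.8055816868; c=2·atan2(√a, √(1-a))=2.228325911; dist=6371·c=14196.664 ≈ 14196.7 km; running total=37060.4 km
Leg 4 bearing: y=sinΔλ·cosφ2=0.70644220, x=cosφ1·sinφ2-sinφ1·cosφ2·cosΔλ=0.35695763; θ=atan2(y, x)=63.1930° ≈ 63.2°
Leg 5: φ1=0.7107365, φ2=0.7059979, Δφ=-0.0047386, Δλ=1.2272824 rad; a=sin²(Δφ/2)+cosφ1·cosφ2·sin²(Δλ/2)=0.1912469252; c=2·atan2(√a, √(1-a))=0.905228139; dist=6371·c=5767.208 ≈ 5767.2 km; running total=42827.6 km
Leg 5 bearing: y=sinΔλ·cosφ2=0.71650666, x=cosφ1·sinφ2-sinφ1·cosφ2·cosΔλ=0.32450633; θ=atan2(y, x)=65.6342° ≈ 65.6°
Leg 6: φ1=0.7059979, φ2=0.1132090, Δφ=-0.5927889, Δλ=0.1236409 rad; a=sin²(Δφ/2)+cosφ1·cosφ2·sin²(Δλ/2)=0.0881930152; c=2·atan2(√a, √(1-a))=0.603042329; dist=6371·c=3841.983 ≈ 3842.0 km; running total=46669.6 km
Leg 6 bearing: y=sinΔλ·cosφ2=0.12253665, x=cosφ1·sinφ2-sinφ1·cosφ2·cosΔλ=-0.55375518; θ=atan2(y, x)=167.5225° ≈ 167.5°
Leg 7: φ1=0.1132090, φ2=1.0456425, Δφ=0.9324334, Δλ=0.1290898 rad; a=sin²(Δφ/2)+cosφ1·cosφ2·sin²(Δλ/2)=0.2041316139; c=2·atan2(√a, √(1-a))=0.937584732; dist=6371·c=5973.352 ≈ 5973.4 km; running total=52643.0 km
Leg 7 bearing: y=sinΔλ·cosφ2=0.06453907, x=cosφ1·sinφ2-sinφ1·cosφ2·cosΔλ=0.80354359; θ=atan2(y, x)=4.5920° ≈ 4.6°

Leg 1: dist=2782.3 km, bearing=15.5°
Leg 2: dist=9667.1 km, bearing=38.7°
Leg 3: dist=10414.3 km, bearing=137.0°
Leg 4: dist=14196.7 km, bearing=63.2°
Leg 5: dist=5767.2 km, bearing=65.6°
Leg 6: dist=3842.0 km, bearing=167.5°
Leg 7: dist=5973.4 km, bearing=4.6°
Total: 52643.0 km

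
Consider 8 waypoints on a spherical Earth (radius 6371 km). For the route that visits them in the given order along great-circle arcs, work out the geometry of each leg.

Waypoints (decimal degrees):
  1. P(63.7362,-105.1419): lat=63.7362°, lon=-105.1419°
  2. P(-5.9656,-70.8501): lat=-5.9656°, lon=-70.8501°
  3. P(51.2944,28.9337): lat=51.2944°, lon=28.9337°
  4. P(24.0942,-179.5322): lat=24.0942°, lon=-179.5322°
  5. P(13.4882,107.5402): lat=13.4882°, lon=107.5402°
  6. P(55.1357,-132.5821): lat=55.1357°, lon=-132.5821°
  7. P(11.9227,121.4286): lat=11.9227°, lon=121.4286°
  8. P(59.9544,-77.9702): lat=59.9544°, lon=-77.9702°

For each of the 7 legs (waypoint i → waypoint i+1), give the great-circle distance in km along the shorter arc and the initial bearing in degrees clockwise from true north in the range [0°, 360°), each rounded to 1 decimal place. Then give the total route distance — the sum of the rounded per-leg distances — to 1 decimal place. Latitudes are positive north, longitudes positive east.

Leg 1: φ1=1.1124065, φ2=-0.1041194, Δφ=-1.2165259, Δλ=0.5985048 rad; a=sin²(Δφ/2)+cosφ1·cosφ2·sin²(Δλ/2)=0.3647969529; c=2·atan2(√a, √(1-a))=1.296981512; dist=6371·c=8263.069 ≈ 8263.1 km; running total=8263.1 km
Leg 1 bearing: y=sinΔλ·cosφ2=0.56035666, x=cosφ1·sinφ2-sinφ1·cosφ2·cosΔλ=-0.78286714; θ=atan2(y, x)=144.4059° ≈ 144.4°
Leg 2: φ1=-0.1041194, φ2=0.8952562, Δφ=0.9993755, Δλ=1.7415559 rad; a=sin²(Δφ/2)+cosφ1·cosφ2·sin²(Δλ/2)=0.5933951802; c=2·atan2(√a, √(1-a))=1.758690310; dist=6371·c=11204.616 ≈ 11204.6 km; running total=19467.7 km
Leg 2 bearing: y=sinΔλ·cosφ2=0.61622428, x=cosφ1·sinφ2-sinφ1·cosφ2·cosΔλ=0.76509934; θ=atan2(y, x)=38.8486° ≈ 38.8°
Leg 3: φ1=0.8952562, φ2=0.4205231, Δφ=-0.4747330, Δλ=-3.6384163 rad; a=sin²(Δφ/2)+cosφ1·cosφ2·sin²(Δλ/2)=0.5916240392; c=2·atan2(√a, √(1-a))=1.755085794; dist=6371·c=11181.652 ≈ 11181.7 km; running total=30649.4 km
Leg 3 bearing: y=sinΔλ·cosφ2=0.43510900, x=cosφ1·sinφ2-sinφ1·cosφ2·cosΔλ=0.88153292; θ=atan2(y, x)=26.2701° ≈ 26.3°
Leg 4: φ1=0.4205231, φ2=0.2354135, Δφ=-0.1851096, Δλ=5.0103586 rad; a=sin²(Δφ/2)+cosφ1·cosφ2·sin²(Δλ/2)=0.3220853153; c=2·atan2(√a, √(1-a))=1.206994957; dist=6371·c=7689.765 ≈ 7689.8 km; running total=38339.2 km
Leg 4 bearing: y=sinΔλ·cosφ2=-0.92956794, x=cosφ1·sinφ2-sinφ1·cosφ2·cosΔλ=0.09637898; θ=atan2(y, x)=-84.0806° <0 so +360° → 275.9194° ≈ 275.9°
Leg 5: φ1=0.2354135, φ2=0.9622995, Δφ=0.7268860, Δλ=-4.1909247 rad; a=sin²(Δφ/2)+cosφ1·cosφ2·sin²(Δλ/2)=0.5427631196; c=2·atan2(√a, √(1-a))=1.656427178; dist=6371·c=10553.098 ≈ 10553.1 km; running total=48892.3 km
Leg 5 bearing: y=sinΔλ·cosφ2=0.49565917, x=cosφ1·sinφ2-sinφ1·cosφ2·cosΔλ=0.86429581; θ=atan2(y, x)=29.8335° ≈ 29.8°
Leg 6: φ1=0.9622995, φ2=0.2080904, Δφ=-0.7542091, Δλ=4.4333231 rad; a=sin²(Δφ/2)+cosφ1·cosφ2·sin²(Δλ/2)=0.4922770424; c=2·atan2(√a, √(1-a))=1.555349797; dist=6371·c=9909.134 ≈ 9909.1 km; running total=58801.4 km
Leg 6 bearing: y=sinΔλ·cosφ2=-0.94057495, x=cosφ1·sinφ2-sinφ1·cosφ2·cosΔλ=0.33923471; θ=atan2(y, x)=-70.1673° <0 so +360° → 289.8327° ≈ 289.8°
Leg 7: φ1=0.2080904, φ2=1.0464017, Δφ=0.8383113, Δλ=-3.4801656 rad; a=sin²(Δφ/2)+cosφ1·cosφ2·sin²(Δλ/2)=0.6416225933; c=2·atan2(√a, √(1-a))=1.857972513; dist=6371·c=11837.143 ≈ 11837.1 km; running total=70638.5 km
Leg 7 bearing: y=sinΔλ·cosφ2=0.16629956, x=cosφ1·sinφ2-sinφ1·cosφ2·cosΔλ=0.94451925; θ=atan2(y, x)=9.9856° ≈ 10.0°

Leg 1: dist=8263.1 km, bearing=144.4°
Leg 2: dist=11204.6 km, bearing=38.8°
Leg 3: dist=11181.7 km, bearing=26.3°
Leg 4: dist=7689.8 km, bearing=275.9°
Leg 5: dist=10553.1 km, bearing=29.8°
Leg 6: dist=9909.1 km, bearing=289.8°
Leg 7: dist=11837.1 km, bearing=10.0°
Total: 70638.5 km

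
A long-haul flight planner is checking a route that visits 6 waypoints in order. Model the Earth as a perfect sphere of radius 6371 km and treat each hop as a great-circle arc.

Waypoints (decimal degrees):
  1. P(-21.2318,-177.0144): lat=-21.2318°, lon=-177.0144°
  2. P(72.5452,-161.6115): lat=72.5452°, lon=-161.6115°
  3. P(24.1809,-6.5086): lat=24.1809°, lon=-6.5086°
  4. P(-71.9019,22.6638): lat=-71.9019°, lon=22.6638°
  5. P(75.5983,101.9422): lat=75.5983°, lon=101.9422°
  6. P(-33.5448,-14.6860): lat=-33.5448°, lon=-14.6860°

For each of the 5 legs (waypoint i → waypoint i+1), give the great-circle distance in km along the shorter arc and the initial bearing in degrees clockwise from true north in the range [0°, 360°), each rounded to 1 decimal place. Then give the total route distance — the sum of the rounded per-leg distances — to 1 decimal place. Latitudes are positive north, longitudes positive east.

Leg 1: φ1=-0.3705648, φ2=1.2661526, Δφ=1.6367174, Δλ=0.2688313 rad; a=sin²(Δφ/2)+cosφ1·cosφ2·sin²(Δλ/2)=0.5379578988; c=2·atan2(√a, √(1-a))=1.646785234; dist=6371·c=10491.669 ≈ 10491.7 km; running total=10491.7 km
Leg 1 bearing: y=sinΔλ·cosφ2=0.07966908, x=cosφ1·sinφ2-sinφ1·cosφ2·cosΔλ=0.99392637; θ=atan2(y, x)=4.5828° ≈ 4.6°
Leg 2: φ1=1.2661526, φ2=0.4220363, Δφ=-0.8441163, Δλ=2.7070563 rad; a=sin²(Δφ/2)+cosφ1·cosφ2·sin²(Δλ/2)=0.4287233635; c=2·atan2(√a, √(1-a))=1.427755770; dist=6371·c=9096.232 ≈ 9096.2 km; running total=19587.9 km
Leg 2 bearing: y=sinΔλ·cosφ2=0.38405087, x=cosφ1·sinφ2-sinφ1·cosφ2·cosΔλ=0.91224092; θ=atan2(y, x)=22.8310° ≈ 22.8°
Leg 3: φ1=0.4220363, φ2=-1.2549249, Δφ=-1.6769612, Δλ=0.5091544 rad; a=sin²(Δφ/2)+cosφ1·cosφ2·sin²(Δλ/2)=0.5709556732; c=2·atan2(√a, √(1-a))=1.713188364; dist=6371·c=10914.723 ≈ 10914.7 km; running total=30502.6 km
Leg 3 bearing: y=sinΔλ·cosφ2=0.15142048, x=cosφ1·sinφ2-sinφ1·cosφ2·cosΔλ=-0.97822953; θ=atan2(y, x)=171.2010° ≈ 171.2°
Leg 4: φ1=-1.2549249, φ2=1.3194392, Δφ=2.5743641, Δλ=1.3836691 rad; a=sin²(Δφ/2)+cosφ1·cosφ2·sin²(Δλ/2)=0.9531413420; c=2·atan2(√a, √(1-a))=2.705200945; dist=6371·c=17234.835 ≈ 17234.8 km; running total=47737.4 km
Leg 4 bearing: y=sinΔλ·cosφ2=0.24437668, x=cosφ1·sinφ2-sinφ1·cosφ2·cosΔλ=0.34486481; θ=atan2(y, x)=35.3220° ≈ 35.3°
Leg 5: φ1=1.3194392, φ2=-0.5854672, Δφ=-1.9049065, Δλ=-2.0355461 rad; a=sin²(Δφ/2)+cosφ1·cosφ2·sin²(Δλ/2)=0.8140669211; c=2·atan2(√a, √(1-a))=2.249948874; dist=6371·c=14334.424 ≈ 14334.4 km; running total=62071.8 km
Leg 5 bearing: y=sinΔλ·cosφ2=-0.74505266, x=cosφ1·sinφ2-sinφ1·cosφ2·cosΔλ=0.22437559; θ=atan2(y, x)=-73.2401° <0 so +360° → 286.7599° ≈ 286.8°

Leg 1: dist=10491.7 km, bearing=4.6°
Leg 2: dist=9096.2 km, bearing=22.8°
Leg 3: dist=10914.7 km, bearing=171.2°
Leg 4: dist=17234.8 km, bearing=35.3°
Leg 5: dist=14334.4 km, bearing=286.8°
Total: 62071.8 km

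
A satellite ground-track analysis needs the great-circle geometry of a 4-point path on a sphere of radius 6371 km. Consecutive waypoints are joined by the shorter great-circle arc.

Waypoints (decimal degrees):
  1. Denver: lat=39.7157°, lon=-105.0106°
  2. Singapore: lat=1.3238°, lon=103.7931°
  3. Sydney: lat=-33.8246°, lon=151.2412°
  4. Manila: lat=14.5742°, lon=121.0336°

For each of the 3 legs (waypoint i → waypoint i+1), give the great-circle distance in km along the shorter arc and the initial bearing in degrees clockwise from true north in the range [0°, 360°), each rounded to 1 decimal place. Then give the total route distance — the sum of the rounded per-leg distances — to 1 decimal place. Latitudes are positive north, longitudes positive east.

Leg 1: dist=14592.3 km, bearing=320.2°
Leg 2: dist=6306.5 km, bearing=132.9°
Leg 3: dist=6260.9 km, bearing=324.2°
Total: 27159.7 km

Leg 1: φ1=0.6931697, φ2=0.0231047, Δφ=-0.6700651, Δλ=3.6443121 rad; a=sin²(Δφ/2)+cosφ1·cosφ2·sin²(Δλ/2)=0.8295553242; c=2·atan2(√a, √(1-a))=2.290431898; dist=6371·c=14592.342 ≈ 14592.3 km; running total=14592.3 km
Leg 1 bearing: y=sinΔλ·cosφ2=-0.48168167, x=cosφ1·sinφ2-sinφ1·cosφ2·cosΔλ=0.57754301; θ=atan2(y, x)=-39.8287° <0 so +360° → 320.1713° ≈ 320.2°
Leg 2: φ1=0.0231047, φ2=-0.5903506, Δφ=-0.6134553, Δλ=0.8281256 rad; a=sin²(Δφ/2)+cosφ1·cosφ2·sin²(Δλ/2)=0.2256059666; c=2·atan2(√a, √(1-a))=0.989882527; dist=6371·c=6306.542 ≈ 6306.5 km; running total=20898.8 km
Leg 2 bearing: y=sinΔλ·cosφ2=0.61198122, x=cosφ1·sinφ2-sinφ1·cosφ2·cosΔλ=-0.56948278; θ=atan2(y, x)=132.9399° ≈ 132.9°
Leg 3: φ1=-0.5903506, φ2=0.2543678, Δφ=0.8447184, Δλ=-0.5272221 rad; a=sin²(Δφ/2)+cosφ1·cosφ2·sin²(Δλ/2)=0.2226183889; c=2·atan2(√a, √(1-a))=0.982717973; dist=6371·c=6260.896 ≈ 6260.9 km; running total=27159.7 km
Leg 3 bearing: y=sinΔλ·cosφ2=-0.48694501, x=cosφ1·sinφ2-sinφ1·cosφ2·cosΔλ=0.67462754; θ=atan2(y, x)=-35.8217° <0 so +360° → 324.1783° ≈ 324.2°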